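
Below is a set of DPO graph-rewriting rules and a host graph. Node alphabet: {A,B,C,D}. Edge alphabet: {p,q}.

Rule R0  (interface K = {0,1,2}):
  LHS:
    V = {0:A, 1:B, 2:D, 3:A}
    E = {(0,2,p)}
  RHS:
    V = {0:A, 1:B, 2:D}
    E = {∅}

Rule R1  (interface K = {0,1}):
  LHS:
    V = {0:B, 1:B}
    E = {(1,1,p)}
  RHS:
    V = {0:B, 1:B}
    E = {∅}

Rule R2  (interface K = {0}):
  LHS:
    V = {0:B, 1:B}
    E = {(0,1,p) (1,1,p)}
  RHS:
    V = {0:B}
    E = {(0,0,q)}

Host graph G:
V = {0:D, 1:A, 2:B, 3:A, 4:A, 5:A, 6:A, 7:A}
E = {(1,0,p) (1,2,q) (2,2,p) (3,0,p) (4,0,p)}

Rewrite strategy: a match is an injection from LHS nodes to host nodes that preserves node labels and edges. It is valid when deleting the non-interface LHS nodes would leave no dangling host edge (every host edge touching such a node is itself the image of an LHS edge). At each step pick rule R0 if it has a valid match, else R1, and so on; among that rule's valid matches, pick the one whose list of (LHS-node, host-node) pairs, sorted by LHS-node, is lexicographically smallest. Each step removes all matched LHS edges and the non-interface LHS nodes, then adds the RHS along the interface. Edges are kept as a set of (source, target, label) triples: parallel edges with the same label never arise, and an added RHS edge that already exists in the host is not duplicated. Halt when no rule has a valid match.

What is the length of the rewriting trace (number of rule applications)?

initial: |V|=8 |E|=5  E = 1-p->0 1-q->2 2-p->2 3-p->0 4-p->0
step 1: apply R0 at {0↦1, 1↦2, 2↦0, 3↦5}  → |V|=7 |E|=4  E = 1-q->2 2-p->2 3-p->0 4-p->0
step 2: apply R0 at {0↦3, 1↦2, 2↦0, 3↦6}  → |V|=6 |E|=3  E = 1-q->2 2-p->2 4-p->0
step 3: apply R0 at {0↦4, 1↦2, 2↦0, 3↦3}  → |V|=5 |E|=2  E = 1-q->2 2-p->2
halt: no rule applies after step 3

Answer: 3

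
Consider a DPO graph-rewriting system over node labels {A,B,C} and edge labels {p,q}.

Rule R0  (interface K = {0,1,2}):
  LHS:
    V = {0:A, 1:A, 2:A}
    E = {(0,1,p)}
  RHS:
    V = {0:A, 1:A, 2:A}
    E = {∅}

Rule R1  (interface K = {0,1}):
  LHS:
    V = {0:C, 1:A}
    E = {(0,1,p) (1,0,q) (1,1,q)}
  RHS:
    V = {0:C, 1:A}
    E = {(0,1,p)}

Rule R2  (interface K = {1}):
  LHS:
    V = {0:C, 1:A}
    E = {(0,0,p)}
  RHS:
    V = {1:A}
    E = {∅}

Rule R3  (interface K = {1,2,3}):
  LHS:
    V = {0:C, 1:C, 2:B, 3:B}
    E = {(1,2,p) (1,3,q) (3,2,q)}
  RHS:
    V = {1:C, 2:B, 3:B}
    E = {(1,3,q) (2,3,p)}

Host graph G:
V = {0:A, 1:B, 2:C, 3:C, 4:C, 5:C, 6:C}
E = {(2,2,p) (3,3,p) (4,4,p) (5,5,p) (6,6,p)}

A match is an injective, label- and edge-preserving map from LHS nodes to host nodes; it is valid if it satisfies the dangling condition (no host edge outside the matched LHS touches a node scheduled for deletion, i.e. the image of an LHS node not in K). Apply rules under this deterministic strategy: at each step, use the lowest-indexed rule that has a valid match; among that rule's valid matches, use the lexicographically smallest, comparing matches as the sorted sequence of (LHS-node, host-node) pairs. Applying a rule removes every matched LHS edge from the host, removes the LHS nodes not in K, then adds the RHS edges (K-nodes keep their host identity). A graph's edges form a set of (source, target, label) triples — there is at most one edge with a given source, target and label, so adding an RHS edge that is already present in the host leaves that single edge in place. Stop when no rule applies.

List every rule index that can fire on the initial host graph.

R0: no valid match — LHS pattern not found
R1: no valid match — LHS pattern not found
R2: 5 valid matches — {0↦2, 1↦0}, {0↦3, 1↦0}, {0↦4, 1↦0} (+2 more)
R3: no valid match — LHS pattern not found

Answer: [R2]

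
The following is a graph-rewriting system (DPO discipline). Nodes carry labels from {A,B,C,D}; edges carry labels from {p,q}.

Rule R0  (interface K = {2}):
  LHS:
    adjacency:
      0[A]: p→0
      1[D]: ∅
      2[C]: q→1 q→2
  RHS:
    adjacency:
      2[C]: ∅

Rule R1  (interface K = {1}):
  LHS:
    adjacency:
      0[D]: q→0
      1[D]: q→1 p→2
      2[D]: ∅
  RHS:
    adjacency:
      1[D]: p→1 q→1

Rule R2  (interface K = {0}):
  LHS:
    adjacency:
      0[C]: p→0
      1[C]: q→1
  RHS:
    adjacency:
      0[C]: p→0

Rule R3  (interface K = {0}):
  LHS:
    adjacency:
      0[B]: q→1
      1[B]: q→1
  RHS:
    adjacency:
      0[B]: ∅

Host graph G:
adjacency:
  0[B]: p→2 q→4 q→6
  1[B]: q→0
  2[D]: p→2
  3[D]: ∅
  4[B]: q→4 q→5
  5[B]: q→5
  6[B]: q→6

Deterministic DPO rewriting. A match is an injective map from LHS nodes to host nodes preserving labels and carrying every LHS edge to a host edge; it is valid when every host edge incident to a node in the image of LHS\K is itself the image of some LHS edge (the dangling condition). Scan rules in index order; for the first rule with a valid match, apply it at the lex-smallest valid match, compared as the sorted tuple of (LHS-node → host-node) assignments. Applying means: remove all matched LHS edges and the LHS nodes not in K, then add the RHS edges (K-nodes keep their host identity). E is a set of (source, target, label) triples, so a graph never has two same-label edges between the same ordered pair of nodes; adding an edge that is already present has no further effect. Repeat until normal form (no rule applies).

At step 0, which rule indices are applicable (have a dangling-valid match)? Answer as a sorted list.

Answer: [R3]

Derivation:
R0: no valid match — LHS pattern not found
R1: no valid match — LHS pattern not found
R2: no valid match — LHS pattern not found
R3: 2 valid matches — {0↦0, 1↦6}, {0↦4, 1↦5}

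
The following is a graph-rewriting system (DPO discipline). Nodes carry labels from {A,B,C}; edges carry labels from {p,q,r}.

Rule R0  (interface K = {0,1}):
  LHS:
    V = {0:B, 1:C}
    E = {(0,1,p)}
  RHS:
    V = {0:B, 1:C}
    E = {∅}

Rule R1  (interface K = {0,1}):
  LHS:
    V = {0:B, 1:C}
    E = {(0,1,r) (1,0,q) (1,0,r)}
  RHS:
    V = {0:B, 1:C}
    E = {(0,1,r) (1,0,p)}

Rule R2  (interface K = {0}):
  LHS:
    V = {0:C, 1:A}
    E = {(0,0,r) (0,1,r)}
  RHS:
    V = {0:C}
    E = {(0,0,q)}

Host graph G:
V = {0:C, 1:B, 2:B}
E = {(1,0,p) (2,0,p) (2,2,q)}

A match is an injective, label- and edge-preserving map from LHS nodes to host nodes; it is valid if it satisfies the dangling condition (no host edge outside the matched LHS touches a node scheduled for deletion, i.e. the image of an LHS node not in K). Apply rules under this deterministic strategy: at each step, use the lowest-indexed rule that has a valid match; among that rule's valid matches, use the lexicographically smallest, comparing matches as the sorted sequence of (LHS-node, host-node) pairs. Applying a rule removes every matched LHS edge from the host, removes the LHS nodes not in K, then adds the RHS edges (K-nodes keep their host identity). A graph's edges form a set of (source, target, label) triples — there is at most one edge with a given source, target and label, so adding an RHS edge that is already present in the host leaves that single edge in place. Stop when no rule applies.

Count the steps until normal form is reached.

Answer: 2

Rewrite trace:
initial: |V|=3 |E|=3  E = 1-p->0 2-p->0 2-q->2
step 1: apply R0 at {0↦1, 1↦0}  → |V|=3 |E|=2  E = 2-p->0 2-q->2
step 2: apply R0 at {0↦2, 1↦0}  → |V|=3 |E|=1  E = 2-q->2
normal form: no rule applies after step 2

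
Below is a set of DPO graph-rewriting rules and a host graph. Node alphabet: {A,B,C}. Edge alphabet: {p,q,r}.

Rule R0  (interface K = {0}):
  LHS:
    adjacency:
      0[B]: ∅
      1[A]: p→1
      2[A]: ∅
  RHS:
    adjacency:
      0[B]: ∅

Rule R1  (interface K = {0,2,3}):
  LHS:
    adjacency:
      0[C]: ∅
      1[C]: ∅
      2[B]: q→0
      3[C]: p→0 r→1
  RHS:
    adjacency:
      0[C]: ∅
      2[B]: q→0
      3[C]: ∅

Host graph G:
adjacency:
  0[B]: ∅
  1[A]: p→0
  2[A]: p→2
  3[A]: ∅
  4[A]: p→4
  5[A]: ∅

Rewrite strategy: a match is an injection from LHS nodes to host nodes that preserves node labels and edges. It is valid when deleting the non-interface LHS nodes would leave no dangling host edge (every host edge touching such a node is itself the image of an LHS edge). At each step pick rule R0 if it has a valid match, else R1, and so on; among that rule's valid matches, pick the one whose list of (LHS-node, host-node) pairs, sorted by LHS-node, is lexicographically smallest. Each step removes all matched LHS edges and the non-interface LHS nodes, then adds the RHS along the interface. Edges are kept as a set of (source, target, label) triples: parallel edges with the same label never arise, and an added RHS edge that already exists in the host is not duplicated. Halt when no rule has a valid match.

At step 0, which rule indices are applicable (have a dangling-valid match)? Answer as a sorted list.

Answer: [R0]

Steps:
R0: 4 valid matches — {0↦0, 1↦2, 2↦3}, {0↦0, 1↦2, 2↦5}, {0↦0, 1↦4, 2↦3} (+1 more)
R1: no valid match — LHS pattern not found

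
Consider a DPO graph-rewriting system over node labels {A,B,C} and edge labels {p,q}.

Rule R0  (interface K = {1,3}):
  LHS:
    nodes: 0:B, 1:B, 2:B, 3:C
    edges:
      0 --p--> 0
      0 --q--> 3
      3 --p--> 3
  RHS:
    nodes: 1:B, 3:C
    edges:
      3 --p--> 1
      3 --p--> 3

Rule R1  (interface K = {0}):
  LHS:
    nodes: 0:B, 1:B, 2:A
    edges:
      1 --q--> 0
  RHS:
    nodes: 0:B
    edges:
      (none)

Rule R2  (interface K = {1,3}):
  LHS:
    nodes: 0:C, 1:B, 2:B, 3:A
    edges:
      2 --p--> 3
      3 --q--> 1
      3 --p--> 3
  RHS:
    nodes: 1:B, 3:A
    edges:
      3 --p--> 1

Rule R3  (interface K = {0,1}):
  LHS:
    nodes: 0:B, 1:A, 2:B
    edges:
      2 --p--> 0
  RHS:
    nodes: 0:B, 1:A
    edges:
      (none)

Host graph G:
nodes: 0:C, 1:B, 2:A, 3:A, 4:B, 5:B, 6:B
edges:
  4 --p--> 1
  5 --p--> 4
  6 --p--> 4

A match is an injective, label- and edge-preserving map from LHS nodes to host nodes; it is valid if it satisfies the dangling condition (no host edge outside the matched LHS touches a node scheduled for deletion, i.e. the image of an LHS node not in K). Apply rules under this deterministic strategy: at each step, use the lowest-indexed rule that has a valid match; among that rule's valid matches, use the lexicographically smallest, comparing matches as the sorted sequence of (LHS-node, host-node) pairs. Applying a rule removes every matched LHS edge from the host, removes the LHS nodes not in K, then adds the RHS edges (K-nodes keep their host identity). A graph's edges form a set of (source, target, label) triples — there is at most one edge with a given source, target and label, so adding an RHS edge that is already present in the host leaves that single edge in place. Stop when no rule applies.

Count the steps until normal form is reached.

Answer: 3

Derivation:
initial: |V|=7 |E|=3  E = 4-p->1 5-p->4 6-p->4
step 1: apply R3 at {0↦4, 1↦2, 2↦5}  → |V|=6 |E|=2  E = 4-p->1 6-p->4
step 2: apply R3 at {0↦4, 1↦2, 2↦6}  → |V|=5 |E|=1  E = 4-p->1
step 3: apply R3 at {0↦1, 1↦2, 2↦4}  → |V|=4 |E|=0  E = ∅
halt: no rule applies after step 3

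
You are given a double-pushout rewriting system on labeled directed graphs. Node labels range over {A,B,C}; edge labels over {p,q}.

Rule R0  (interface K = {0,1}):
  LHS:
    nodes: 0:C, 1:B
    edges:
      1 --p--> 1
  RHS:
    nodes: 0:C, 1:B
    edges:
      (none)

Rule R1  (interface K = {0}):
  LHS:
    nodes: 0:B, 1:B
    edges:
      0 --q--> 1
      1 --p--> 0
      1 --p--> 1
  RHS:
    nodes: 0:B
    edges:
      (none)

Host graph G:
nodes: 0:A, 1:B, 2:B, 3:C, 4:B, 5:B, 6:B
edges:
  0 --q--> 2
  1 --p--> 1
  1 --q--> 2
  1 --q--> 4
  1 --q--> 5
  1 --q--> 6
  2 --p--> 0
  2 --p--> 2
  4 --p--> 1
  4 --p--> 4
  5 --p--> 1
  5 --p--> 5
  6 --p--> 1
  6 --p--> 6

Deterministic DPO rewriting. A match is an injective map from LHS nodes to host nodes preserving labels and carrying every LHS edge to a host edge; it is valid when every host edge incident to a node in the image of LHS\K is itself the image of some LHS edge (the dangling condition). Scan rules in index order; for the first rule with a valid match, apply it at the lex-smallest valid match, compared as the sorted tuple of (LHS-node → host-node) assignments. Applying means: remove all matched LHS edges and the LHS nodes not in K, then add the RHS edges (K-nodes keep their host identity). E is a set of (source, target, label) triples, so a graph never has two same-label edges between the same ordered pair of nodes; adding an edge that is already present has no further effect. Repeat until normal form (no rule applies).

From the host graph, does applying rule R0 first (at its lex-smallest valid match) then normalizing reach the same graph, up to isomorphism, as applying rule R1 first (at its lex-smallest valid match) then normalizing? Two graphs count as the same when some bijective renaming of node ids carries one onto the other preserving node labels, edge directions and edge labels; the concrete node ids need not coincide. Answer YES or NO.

Answer: NO

Rewrite trace:
branch R0-first: apply at {0↦3, 1↦1} → |E|=13, then 4 more step(s) → NF |V|=7 |E|=9 V={0:A, 1:B, 2:B, 3:C, 4:B, 5:B, 6:B} E=0-q->2 1-q->2 1-q->4 1-q->5 1-q->6 2-p->0 4-p->1 5-p->1 6-p->1
branch R1-first: apply at {0↦1, 1↦4} → |E|=11, then 4 more step(s) → NF |V|=6 |E|=7 V={0:A, 1:B, 2:B, 3:C, 5:B, 6:B} E=0-q->2 1-q->2 1-q->5 1-q->6 2-p->0 5-p->1 6-p->1
graphs not isomorphic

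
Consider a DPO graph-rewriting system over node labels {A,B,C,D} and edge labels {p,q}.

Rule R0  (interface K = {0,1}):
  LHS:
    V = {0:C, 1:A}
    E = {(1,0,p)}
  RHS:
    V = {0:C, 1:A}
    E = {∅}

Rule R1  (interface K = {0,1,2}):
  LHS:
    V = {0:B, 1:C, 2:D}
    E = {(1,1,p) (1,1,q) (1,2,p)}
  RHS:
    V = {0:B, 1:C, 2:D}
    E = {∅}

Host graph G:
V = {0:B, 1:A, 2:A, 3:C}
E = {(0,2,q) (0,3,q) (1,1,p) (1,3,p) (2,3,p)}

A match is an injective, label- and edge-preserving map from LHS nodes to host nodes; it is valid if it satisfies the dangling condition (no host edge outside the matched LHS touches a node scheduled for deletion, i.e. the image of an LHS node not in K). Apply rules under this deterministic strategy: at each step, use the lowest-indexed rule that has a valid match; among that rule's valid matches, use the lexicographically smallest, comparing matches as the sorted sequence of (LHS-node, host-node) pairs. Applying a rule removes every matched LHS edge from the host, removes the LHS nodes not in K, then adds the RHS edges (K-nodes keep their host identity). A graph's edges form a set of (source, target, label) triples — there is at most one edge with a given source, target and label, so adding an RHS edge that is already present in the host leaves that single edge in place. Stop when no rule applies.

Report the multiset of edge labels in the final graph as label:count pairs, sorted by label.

Answer: p:1 q:2

Rewrite trace:
start.  V:4 E:5  edges: 0-q->2 0-q->3 1-p->1 1-p->3 2-p->3
1. fire R0 via {0↦3, 1↦1}  →  V:4 E:4  edges: 0-q->2 0-q->3 1-p->1 2-p->3
2. fire R0 via {0↦3, 1↦2}  →  V:4 E:3  edges: 0-q->2 0-q->3 1-p->1
final graph: no rule applies after step 2
NF edges: [(0, 2, 'q'), (0, 3, 'q'), (1, 1, 'p')]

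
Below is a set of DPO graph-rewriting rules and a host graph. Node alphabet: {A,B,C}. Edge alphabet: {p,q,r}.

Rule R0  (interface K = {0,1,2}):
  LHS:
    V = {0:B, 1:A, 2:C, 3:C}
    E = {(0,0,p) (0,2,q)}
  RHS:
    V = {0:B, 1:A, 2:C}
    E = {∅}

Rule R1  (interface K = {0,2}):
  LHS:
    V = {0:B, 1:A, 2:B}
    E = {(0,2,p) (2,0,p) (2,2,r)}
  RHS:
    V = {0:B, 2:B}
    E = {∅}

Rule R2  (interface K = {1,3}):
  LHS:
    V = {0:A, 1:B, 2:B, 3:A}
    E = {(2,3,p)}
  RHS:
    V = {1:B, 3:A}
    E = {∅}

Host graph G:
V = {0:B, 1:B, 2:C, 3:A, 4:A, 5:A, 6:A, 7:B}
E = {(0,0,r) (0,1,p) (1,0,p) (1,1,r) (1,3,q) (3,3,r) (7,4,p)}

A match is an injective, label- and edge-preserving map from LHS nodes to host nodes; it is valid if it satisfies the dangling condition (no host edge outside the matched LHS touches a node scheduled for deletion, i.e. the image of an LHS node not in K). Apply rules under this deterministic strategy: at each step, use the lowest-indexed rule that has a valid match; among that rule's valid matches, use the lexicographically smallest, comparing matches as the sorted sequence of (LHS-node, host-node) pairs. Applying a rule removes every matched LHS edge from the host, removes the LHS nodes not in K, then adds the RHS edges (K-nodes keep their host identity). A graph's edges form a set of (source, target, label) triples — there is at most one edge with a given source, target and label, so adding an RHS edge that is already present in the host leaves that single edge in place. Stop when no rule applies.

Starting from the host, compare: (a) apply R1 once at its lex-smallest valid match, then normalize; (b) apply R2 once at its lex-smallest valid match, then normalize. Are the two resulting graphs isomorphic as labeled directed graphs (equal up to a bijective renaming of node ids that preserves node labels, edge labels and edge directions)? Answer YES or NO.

branch R1-first: apply at {0↦0, 1↦5, 2↦1} → |E|=4, then 1 more step(s) → NF |V|=5 |E|=3 V={0:B, 1:B, 2:C, 3:A, 4:A} E=0-r->0 1-q->3 3-r->3
branch R2-first: apply at {0↦5, 1↦0, 2↦7, 3↦4} → |E|=6, then 1 more step(s) → NF |V|=5 |E|=3 V={0:B, 1:B, 2:C, 3:A, 6:A} E=0-r->0 1-q->3 3-r->3
graphs isomorphic (equal up to label-preserving node renaming)

Answer: YES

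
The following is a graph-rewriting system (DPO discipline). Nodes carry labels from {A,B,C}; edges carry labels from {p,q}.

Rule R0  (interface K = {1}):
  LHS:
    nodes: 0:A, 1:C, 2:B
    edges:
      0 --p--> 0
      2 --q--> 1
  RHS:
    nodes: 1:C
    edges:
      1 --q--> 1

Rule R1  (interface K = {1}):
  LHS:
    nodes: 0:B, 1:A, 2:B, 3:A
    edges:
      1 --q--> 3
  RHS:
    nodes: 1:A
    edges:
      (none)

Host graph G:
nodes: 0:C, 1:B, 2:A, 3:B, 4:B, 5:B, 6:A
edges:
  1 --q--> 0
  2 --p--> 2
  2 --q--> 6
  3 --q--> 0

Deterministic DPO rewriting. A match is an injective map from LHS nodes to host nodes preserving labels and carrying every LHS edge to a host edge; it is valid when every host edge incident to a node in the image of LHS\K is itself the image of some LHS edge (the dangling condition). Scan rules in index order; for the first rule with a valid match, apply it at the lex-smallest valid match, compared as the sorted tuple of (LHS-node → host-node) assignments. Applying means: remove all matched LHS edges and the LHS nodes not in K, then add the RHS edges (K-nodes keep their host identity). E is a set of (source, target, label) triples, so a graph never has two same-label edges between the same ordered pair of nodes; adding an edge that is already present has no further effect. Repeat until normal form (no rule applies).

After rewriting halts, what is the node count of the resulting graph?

[0] host  ⇒  7 nodes, 4 edges  {1-q->0 2-p->2 2-q->6 3-q->0}
[1] R1 @ {0↦4, 1↦2, 2↦5, 3↦6}  ⇒  4 nodes, 3 edges  {1-q->0 2-p->2 3-q->0}
[2] R0 @ {0↦2, 1↦0, 2↦1}  ⇒  2 nodes, 2 edges  {0-q->0 3-q->0}
normal form: no rule applies after step 2
NF nodes: {0:C, 3:B}

Answer: 2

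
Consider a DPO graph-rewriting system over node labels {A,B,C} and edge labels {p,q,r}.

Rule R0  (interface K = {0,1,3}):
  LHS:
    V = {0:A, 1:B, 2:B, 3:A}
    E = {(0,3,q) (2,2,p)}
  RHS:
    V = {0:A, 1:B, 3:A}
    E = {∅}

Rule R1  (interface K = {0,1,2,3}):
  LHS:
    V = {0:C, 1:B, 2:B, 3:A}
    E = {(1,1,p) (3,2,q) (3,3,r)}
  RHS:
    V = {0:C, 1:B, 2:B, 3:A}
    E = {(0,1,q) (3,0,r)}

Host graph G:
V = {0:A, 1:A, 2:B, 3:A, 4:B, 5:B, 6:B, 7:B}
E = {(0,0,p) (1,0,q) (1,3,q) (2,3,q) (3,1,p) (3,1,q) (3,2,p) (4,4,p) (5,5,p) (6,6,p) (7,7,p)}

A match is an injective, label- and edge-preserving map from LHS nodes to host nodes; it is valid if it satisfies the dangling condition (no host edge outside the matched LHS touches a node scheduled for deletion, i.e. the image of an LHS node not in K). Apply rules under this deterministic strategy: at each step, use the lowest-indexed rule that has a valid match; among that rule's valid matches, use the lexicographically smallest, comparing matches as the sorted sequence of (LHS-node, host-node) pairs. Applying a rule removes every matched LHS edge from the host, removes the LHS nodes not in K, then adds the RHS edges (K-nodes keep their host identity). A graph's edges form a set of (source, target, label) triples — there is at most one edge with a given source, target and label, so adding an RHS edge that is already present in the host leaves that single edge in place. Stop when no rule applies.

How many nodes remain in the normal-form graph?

Answer: 5

Steps:
start.  V:8 E:11  edges: 0-p->0 1-q->0 1-q->3 2-q->3 3-p->1 3-q->1 3-p->2 4-p->4 5-p->5 6-p->6 7-p->7
1. fire R0 via {0↦1, 1↦2, 2↦4, 3↦0}  →  V:7 E:9  edges: 0-p->0 1-q->3 2-q->3 3-p->1 3-q->1 3-p->2 5-p->5 6-p->6 7-p->7
2. fire R0 via {0↦1, 1↦2, 2↦5, 3↦3}  →  V:6 E:7  edges: 0-p->0 2-q->3 3-p->1 3-q->1 3-p->2 6-p->6 7-p->7
3. fire R0 via {0↦3, 1↦2, 2↦6, 3↦1}  →  V:5 E:5  edges: 0-p->0 2-q->3 3-p->1 3-p->2 7-p->7
halt: no rule applies after step 3
NF nodes: {0:A, 1:A, 2:B, 3:A, 7:B}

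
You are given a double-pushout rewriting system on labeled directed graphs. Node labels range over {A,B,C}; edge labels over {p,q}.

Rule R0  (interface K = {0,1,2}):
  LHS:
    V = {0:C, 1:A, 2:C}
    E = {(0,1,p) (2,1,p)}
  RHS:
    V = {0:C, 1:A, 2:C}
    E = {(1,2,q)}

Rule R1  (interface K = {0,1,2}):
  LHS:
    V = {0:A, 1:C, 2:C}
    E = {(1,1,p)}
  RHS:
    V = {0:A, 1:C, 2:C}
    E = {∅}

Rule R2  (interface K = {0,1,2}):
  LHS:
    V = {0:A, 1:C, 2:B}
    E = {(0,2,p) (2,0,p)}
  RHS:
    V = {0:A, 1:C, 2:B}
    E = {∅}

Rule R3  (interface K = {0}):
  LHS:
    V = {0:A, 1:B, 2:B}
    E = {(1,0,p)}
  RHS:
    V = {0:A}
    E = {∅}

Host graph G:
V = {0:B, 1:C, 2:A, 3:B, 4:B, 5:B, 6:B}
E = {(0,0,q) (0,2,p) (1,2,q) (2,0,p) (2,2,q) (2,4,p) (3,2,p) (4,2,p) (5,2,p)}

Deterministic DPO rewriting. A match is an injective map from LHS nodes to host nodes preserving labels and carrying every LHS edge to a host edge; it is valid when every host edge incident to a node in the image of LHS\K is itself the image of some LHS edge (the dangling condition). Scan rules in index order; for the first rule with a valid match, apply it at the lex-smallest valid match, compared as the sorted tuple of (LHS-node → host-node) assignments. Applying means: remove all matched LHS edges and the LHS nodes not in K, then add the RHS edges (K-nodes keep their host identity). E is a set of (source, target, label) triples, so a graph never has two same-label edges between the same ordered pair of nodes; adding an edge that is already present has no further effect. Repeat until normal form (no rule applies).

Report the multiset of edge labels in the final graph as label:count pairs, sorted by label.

start.  V:7 E:9  edges: 0-q->0 0-p->2 1-q->2 2-p->0 2-q->2 2-p->4 3-p->2 4-p->2 5-p->2
1. fire R2 via {0↦2, 1↦1, 2↦0}  →  V:7 E:7  edges: 0-q->0 1-q->2 2-q->2 2-p->4 3-p->2 4-p->2 5-p->2
2. fire R2 via {0↦2, 1↦1, 2↦4}  →  V:7 E:5  edges: 0-q->0 1-q->2 2-q->2 3-p->2 5-p->2
3. fire R3 via {0↦2, 1↦3, 2↦4}  →  V:5 E:4  edges: 0-q->0 1-q->2 2-q->2 5-p->2
4. fire R3 via {0↦2, 1↦5, 2↦6}  →  V:3 E:3  edges: 0-q->0 1-q->2 2-q->2
halt: no rule applies after step 4
NF edges: [(0, 0, 'q'), (1, 2, 'q'), (2, 2, 'q')]

Answer: q:3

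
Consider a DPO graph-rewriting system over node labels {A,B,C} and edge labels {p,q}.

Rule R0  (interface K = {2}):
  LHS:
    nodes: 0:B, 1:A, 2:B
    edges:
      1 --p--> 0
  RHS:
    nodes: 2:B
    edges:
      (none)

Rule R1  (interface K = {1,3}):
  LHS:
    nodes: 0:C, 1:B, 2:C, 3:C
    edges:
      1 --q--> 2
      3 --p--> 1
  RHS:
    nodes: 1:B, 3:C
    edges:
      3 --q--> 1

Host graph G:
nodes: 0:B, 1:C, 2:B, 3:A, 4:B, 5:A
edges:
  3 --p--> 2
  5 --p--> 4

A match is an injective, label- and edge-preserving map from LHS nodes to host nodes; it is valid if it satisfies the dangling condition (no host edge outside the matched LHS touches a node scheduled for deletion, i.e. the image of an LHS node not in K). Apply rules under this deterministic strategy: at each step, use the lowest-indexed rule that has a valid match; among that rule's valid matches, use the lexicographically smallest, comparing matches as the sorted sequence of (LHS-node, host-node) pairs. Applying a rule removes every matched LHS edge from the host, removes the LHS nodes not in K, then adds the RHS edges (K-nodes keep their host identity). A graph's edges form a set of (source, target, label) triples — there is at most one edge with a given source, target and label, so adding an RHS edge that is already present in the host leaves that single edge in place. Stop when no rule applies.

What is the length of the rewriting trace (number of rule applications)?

Answer: 2

Steps:
start.  V:6 E:2  edges: 3-p->2 5-p->4
1. fire R0 via {0↦2, 1↦3, 2↦0}  →  V:4 E:1  edges: 5-p->4
2. fire R0 via {0↦4, 1↦5, 2↦0}  →  V:2 E:0  edges: ∅
final graph: no rule applies after step 2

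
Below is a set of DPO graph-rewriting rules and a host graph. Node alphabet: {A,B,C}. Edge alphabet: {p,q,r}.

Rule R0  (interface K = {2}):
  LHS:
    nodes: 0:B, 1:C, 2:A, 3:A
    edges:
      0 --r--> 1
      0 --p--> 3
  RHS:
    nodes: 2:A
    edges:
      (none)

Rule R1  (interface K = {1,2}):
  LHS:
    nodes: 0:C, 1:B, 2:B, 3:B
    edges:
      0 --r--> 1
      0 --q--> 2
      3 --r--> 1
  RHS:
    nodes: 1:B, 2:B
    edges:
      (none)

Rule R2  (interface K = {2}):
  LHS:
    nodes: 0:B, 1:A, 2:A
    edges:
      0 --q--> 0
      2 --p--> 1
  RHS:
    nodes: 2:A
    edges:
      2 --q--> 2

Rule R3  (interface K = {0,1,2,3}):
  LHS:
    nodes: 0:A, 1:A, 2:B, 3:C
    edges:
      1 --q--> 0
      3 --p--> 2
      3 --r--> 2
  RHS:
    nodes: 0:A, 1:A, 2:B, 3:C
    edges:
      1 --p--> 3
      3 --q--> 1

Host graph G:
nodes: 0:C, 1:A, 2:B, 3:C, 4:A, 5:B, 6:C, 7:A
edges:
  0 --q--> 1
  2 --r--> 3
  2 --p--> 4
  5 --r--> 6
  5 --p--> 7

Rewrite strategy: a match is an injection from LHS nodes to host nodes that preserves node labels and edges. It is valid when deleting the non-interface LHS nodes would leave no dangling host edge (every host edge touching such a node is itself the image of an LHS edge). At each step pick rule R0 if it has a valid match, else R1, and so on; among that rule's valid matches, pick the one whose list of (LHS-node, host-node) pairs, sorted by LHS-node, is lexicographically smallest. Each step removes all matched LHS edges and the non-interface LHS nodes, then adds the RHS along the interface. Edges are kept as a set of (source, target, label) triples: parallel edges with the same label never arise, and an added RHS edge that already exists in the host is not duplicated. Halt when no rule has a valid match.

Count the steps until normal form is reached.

[0] host  ⇒  8 nodes, 5 edges  {0-q->1 2-r->3 2-p->4 5-r->6 5-p->7}
[1] R0 @ {0↦2, 1↦3, 2↦1, 3↦4}  ⇒  5 nodes, 3 edges  {0-q->1 5-r->6 5-p->7}
[2] R0 @ {0↦5, 1↦6, 2↦1, 3↦7}  ⇒  2 nodes, 1 edges  {0-q->1}
final graph: no rule applies after step 2

Answer: 2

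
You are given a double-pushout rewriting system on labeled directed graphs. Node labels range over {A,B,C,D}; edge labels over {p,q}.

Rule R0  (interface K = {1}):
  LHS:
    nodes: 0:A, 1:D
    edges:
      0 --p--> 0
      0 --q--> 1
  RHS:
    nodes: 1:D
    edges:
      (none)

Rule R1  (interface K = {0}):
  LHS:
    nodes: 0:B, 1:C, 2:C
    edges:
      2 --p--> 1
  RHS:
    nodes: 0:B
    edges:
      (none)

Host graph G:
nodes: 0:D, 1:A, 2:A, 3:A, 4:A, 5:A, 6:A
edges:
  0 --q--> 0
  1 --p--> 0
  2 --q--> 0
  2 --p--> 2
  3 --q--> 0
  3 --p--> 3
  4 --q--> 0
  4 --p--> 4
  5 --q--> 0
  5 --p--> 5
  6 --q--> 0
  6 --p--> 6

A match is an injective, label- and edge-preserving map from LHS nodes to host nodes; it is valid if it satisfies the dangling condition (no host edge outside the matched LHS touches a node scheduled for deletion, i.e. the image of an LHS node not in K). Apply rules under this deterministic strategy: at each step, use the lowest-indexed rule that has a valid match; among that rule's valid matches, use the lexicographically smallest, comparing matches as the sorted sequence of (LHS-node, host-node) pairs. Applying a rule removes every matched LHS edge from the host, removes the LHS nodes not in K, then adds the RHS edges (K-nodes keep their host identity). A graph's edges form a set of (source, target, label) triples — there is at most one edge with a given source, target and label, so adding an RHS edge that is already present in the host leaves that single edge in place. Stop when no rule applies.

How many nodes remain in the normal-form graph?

Answer: 2

Derivation:
initial: |V|=7 |E|=12  E = 0-q->0 1-p->0 2-q->0 2-p->2 3-q->0 3-p->3 4-q->0 4-p->4 5-q->0 5-p->5 6-q->0 6-p->6
step 1: apply R0 at {0↦2, 1↦0}  → |V|=6 |E|=10  E = 0-q->0 1-p->0 3-q->0 3-p->3 4-q->0 4-p->4 5-q->0 5-p->5 6-q->0 6-p->6
step 2: apply R0 at {0↦3, 1↦0}  → |V|=5 |E|=8  E = 0-q->0 1-p->0 4-q->0 4-p->4 5-q->0 5-p->5 6-q->0 6-p->6
step 3: apply R0 at {0↦4, 1↦0}  → |V|=4 |E|=6  E = 0-q->0 1-p->0 5-q->0 5-p->5 6-q->0 6-p->6
step 4: apply R0 at {0↦5, 1↦0}  → |V|=3 |E|=4  E = 0-q->0 1-p->0 6-q->0 6-p->6
step 5: apply R0 at {0↦6, 1↦0}  → |V|=2 |E|=2  E = 0-q->0 1-p->0
normal form: no rule applies after step 5
NF nodes: {0:D, 1:A}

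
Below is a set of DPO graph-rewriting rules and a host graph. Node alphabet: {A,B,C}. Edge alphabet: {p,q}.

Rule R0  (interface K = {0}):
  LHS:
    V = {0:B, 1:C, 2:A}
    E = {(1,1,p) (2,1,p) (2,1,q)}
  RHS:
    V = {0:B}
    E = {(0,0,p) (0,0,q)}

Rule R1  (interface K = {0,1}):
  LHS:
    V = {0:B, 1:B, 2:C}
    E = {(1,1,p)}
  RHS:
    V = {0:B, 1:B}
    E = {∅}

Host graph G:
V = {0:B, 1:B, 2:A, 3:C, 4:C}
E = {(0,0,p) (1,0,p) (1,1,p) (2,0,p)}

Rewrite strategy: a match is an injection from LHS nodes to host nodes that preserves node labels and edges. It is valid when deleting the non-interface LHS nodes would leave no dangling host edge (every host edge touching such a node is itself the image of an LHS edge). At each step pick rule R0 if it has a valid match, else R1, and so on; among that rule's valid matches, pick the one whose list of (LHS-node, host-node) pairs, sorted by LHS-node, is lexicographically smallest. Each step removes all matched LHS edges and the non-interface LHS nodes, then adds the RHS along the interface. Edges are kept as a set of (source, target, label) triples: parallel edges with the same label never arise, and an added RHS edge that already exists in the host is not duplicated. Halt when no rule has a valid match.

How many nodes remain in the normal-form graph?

Answer: 3

Derivation:
[0] host  ⇒  5 nodes, 4 edges  {0-p->0 1-p->0 1-p->1 2-p->0}
[1] R1 @ {0↦0, 1↦1, 2↦3}  ⇒  4 nodes, 3 edges  {0-p->0 1-p->0 2-p->0}
[2] R1 @ {0↦1, 1↦0, 2↦4}  ⇒  3 nodes, 2 edges  {1-p->0 2-p->0}
final graph: no rule applies after step 2
NF nodes: {0:B, 1:B, 2:A}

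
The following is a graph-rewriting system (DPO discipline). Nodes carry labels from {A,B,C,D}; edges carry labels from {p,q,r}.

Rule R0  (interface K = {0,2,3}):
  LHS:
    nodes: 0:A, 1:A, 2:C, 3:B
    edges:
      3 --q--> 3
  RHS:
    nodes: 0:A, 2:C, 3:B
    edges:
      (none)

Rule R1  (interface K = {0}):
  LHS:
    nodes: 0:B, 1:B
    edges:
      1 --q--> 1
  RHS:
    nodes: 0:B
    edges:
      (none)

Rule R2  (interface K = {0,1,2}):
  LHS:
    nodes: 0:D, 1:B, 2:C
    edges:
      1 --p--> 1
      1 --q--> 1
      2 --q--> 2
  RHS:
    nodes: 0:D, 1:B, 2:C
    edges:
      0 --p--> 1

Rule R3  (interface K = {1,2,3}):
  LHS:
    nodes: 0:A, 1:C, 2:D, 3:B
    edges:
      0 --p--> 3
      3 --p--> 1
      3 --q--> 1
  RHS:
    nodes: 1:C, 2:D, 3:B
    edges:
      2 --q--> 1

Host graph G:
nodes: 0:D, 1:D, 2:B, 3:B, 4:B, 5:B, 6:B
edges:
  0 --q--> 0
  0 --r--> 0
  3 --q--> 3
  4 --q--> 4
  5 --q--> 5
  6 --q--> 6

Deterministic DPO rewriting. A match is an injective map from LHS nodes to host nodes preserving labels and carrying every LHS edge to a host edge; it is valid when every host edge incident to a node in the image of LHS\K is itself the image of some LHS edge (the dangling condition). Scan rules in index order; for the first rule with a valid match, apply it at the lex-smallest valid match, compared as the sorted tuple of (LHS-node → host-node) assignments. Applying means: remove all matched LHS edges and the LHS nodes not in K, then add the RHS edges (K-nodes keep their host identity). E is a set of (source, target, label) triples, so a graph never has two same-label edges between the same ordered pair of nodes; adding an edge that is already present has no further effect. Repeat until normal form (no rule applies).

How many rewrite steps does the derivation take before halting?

[0] host  ⇒  7 nodes, 6 edges  {0-q->0 0-r->0 3-q->3 4-q->4 5-q->5 6-q->6}
[1] R1 @ {0↦2, 1↦3}  ⇒  6 nodes, 5 edges  {0-q->0 0-r->0 4-q->4 5-q->5 6-q->6}
[2] R1 @ {0↦2, 1↦4}  ⇒  5 nodes, 4 edges  {0-q->0 0-r->0 5-q->5 6-q->6}
[3] R1 @ {0↦2, 1↦5}  ⇒  4 nodes, 3 edges  {0-q->0 0-r->0 6-q->6}
[4] R1 @ {0↦2, 1↦6}  ⇒  3 nodes, 2 edges  {0-q->0 0-r->0}
halt: no rule applies after step 4

Answer: 4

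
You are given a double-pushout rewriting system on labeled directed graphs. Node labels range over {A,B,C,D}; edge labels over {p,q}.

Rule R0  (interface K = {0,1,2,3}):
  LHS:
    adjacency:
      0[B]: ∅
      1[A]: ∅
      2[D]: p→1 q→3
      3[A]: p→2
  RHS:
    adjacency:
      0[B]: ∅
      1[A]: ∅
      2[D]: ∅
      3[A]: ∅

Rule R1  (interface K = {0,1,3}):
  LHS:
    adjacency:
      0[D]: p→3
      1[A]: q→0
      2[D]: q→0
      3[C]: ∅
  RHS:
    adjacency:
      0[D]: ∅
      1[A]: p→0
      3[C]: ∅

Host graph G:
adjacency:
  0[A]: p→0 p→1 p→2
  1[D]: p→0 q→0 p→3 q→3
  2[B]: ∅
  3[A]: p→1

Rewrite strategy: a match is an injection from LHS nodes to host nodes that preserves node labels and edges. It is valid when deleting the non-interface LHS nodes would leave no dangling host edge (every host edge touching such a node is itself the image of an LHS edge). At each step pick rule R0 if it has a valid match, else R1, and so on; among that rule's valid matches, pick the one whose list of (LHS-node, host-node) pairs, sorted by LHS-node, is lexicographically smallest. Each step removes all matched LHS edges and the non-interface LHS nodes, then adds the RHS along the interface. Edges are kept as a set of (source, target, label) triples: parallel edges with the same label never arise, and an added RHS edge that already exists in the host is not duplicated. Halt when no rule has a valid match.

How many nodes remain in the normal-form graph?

start.  V:4 E:8  edges: 0-p->0 0-p->1 0-p->2 1-p->0 1-q->0 1-p->3 1-q->3 3-p->1
1. fire R0 via {0↦2, 1↦0, 2↦1, 3↦3}  →  V:4 E:5  edges: 0-p->0 0-p->1 0-p->2 1-q->0 1-p->3
2. fire R0 via {0↦2, 1↦3, 2↦1, 3↦0}  →  V:4 E:2  edges: 0-p->0 0-p->2
final graph: no rule applies after step 2
NF nodes: {0:A, 1:D, 2:B, 3:A}

Answer: 4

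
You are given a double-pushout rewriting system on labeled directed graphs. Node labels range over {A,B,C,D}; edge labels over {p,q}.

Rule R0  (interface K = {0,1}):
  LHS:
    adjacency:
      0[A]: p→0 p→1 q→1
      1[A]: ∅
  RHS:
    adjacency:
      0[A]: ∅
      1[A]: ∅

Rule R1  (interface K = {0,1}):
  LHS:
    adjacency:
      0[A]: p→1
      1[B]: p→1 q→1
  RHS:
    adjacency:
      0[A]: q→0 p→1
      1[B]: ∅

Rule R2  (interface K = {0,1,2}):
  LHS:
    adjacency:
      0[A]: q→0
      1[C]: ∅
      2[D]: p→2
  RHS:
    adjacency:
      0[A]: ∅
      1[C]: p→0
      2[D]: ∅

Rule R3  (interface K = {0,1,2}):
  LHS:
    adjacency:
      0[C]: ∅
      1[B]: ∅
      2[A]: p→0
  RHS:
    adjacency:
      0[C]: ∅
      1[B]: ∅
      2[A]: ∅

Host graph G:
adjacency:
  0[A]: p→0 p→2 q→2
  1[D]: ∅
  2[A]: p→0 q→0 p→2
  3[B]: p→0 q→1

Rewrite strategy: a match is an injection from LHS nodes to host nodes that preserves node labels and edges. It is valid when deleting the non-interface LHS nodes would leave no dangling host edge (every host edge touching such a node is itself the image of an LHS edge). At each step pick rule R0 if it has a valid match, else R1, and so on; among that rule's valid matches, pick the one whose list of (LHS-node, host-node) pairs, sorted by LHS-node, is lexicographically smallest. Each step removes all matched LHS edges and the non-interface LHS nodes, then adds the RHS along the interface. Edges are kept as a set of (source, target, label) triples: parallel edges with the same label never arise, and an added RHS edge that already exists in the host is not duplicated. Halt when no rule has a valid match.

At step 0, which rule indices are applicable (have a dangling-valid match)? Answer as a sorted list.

R0: 2 valid matches — {0↦0, 1↦2}, {0↦2, 1↦0}
R1: no valid match — LHS pattern not found
R2: no valid match — LHS pattern not found
R3: no valid match — LHS pattern not found

Answer: [R0]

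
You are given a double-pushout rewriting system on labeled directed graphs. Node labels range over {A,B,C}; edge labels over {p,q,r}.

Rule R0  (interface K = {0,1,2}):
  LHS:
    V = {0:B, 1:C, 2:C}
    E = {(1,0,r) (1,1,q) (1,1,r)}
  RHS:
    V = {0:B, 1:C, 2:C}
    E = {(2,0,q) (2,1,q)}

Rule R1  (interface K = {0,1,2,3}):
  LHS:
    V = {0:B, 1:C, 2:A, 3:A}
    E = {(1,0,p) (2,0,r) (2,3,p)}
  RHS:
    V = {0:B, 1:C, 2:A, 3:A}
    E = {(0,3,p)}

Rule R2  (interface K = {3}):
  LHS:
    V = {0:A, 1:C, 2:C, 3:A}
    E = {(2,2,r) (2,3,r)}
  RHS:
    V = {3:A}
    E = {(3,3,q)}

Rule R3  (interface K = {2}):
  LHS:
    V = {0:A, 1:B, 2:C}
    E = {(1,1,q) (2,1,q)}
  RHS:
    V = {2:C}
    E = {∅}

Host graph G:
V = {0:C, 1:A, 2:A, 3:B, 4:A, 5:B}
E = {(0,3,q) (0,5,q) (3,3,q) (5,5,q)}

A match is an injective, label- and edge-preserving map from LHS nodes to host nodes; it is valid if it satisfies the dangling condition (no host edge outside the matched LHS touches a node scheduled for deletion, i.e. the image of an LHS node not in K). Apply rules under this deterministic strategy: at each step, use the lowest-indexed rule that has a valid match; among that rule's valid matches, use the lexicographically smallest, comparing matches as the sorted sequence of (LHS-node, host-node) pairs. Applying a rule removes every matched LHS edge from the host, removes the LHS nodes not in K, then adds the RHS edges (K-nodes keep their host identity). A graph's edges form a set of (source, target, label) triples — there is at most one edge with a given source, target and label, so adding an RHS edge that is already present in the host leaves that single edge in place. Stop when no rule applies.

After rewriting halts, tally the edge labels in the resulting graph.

initial: |V|=6 |E|=4  E = 0-q->3 0-q->5 3-q->3 5-q->5
step 1: apply R3 at {0↦1, 1↦3, 2↦0}  → |V|=4 |E|=2  E = 0-q->5 5-q->5
step 2: apply R3 at {0↦2, 1↦5, 2↦0}  → |V|=2 |E|=0  E = ∅
halt: no rule applies after step 2
NF edges: []

Answer: (no edges)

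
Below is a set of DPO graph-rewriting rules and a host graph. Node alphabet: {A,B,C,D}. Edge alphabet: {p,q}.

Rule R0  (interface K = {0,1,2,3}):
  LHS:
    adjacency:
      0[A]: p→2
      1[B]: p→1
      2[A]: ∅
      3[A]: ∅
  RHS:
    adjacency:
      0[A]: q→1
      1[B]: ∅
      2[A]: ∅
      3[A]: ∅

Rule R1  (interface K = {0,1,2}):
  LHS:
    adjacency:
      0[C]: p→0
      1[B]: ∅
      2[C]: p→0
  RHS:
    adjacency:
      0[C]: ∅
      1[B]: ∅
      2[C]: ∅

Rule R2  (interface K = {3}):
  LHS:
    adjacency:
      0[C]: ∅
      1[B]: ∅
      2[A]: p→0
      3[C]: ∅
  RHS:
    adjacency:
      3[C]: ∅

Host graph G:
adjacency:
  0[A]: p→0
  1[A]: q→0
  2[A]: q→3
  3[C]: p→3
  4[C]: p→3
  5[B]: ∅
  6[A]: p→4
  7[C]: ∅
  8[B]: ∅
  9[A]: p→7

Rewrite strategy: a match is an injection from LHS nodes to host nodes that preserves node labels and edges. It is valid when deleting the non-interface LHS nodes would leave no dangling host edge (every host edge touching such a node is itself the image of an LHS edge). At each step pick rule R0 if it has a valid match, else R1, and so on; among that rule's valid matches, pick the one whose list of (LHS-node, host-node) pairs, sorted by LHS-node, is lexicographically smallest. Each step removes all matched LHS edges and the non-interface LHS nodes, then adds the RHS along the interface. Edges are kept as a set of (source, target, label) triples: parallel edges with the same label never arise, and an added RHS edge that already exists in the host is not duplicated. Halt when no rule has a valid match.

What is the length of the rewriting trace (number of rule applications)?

Answer: 3

Derivation:
[0] host  ⇒  10 nodes, 7 edges  {0-p->0 1-q->0 2-q->3 3-p->3 4-p->3 6-p->4 9-p->7}
[1] R1 @ {0↦3, 1↦5, 2↦4}  ⇒  10 nodes, 5 edges  {0-p->0 1-q->0 2-q->3 6-p->4 9-p->7}
[2] R2 @ {0↦4, 1↦5, 2↦6, 3↦3}  ⇒  7 nodes, 4 edges  {0-p->0 1-q->0 2-q->3 9-p->7}
[3] R2 @ {0↦7, 1↦8, 2↦9, 3↦3}  ⇒  4 nodes, 3 edges  {0-p->0 1-q->0 2-q->3}
final graph: no rule applies after step 3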